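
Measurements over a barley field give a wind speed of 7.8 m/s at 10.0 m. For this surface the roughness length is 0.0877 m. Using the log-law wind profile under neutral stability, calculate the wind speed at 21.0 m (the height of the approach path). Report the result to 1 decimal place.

Log law: V(z) ∝ ln(z/z₀), so V₂/V₁ = ln(z₂/z₀) / ln(z₁/z₀).
ln(21.0/0.0877) = 5.4784, ln(10.0/0.0877) = 4.7364
V₂ = 7.8 × 5.4784/4.7364 = 7.8 × 1.1566 = 9.0218 m/s

9.0 m/s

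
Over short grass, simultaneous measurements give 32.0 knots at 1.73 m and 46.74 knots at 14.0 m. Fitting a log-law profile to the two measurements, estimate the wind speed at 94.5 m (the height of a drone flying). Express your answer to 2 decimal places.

60.20 knots

Log law: V ∝ ln(z/z₀). From the pair, with r = V₁/V₂ = 0.68464,
ln z₀ = (ln z₁ − r·ln z₂)/(1 − r) = (0.5481 − 0.68464×2.6391)/0.31536 = -3.9912 → z₀ = 0.01848 m
V₃ = V₁ · ln(z₃/z₀)/ln(z₁/z₀) = 32.0 × 8.5398/4.5393 = 60.2013 knots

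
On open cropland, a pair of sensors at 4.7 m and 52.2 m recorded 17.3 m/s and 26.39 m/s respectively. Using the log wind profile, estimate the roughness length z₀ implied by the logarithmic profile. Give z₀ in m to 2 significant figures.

z₀ ≈ 0.048 m

Log law: V(z) ∝ ln(z/z₀). With r = V₁/V₂ = 17.3/26.39 = 0.65555,
r · ln(z₂/z₀) = ln(z₁/z₀) ⇒ ln z₀ = (ln z₁ − r·ln z₂)/(1 − r)
ln z₀ = (1.54756 − 0.65555×3.95508) / 0.34445 = -3.0344
z₀ = exp(-3.0344) = 0.04810 m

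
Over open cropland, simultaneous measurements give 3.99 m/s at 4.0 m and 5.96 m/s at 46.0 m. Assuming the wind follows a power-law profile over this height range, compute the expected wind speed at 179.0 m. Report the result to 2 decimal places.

First find α: α = ln(V₂/V₁)/ln(z₂/z₁) = ln(5.96/3.99)/ln(46.0/4.0) = 0.40128/2.44235 = 0.1643
Extrapolate from 46.0 m to 179.0 m: V₃ = 5.96 × (179.0/46.0)^0.1643 = 5.96 × 1.2501 = 7.4507 m/s

7.45 m/s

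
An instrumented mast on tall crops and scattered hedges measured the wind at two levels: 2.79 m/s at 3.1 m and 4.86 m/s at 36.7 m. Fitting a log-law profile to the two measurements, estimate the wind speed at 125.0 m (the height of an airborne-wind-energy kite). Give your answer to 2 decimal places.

5.89 m/s

Log law: V ∝ ln(z/z₀). From the pair, with r = V₁/V₂ = 0.57407,
ln z₀ = (ln z₁ − r·ln z₂)/(1 − r) = (1.1314 − 0.57407×3.6028)/0.42593 = -2.1996 → z₀ = 0.1108 m
V₃ = V₁ · ln(z₃/z₀)/ln(z₁/z₀) = 2.79 × 7.0279/3.3310 = 5.8865 m/s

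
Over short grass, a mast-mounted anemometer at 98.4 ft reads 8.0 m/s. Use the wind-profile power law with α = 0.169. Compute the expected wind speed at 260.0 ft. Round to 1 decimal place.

9.4 m/s

Power-law profile: V₂ = V₁ · (z₂/z₁)^α
V₂ = 8.0 × (260.0/98.4)^0.169 = 8.0 × (2.6423)^0.169
    = 8.0 × 1.1785 = 9.4277 m/s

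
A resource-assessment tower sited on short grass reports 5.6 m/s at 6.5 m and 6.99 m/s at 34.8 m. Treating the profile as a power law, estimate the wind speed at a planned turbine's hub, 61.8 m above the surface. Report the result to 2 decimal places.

First find α: α = ln(V₂/V₁)/ln(z₂/z₁) = ln(6.99/5.6)/ln(34.8/6.5) = 0.22171/1.67782 = 0.1321
Extrapolate from 34.8 m to 61.8 m: V₃ = 6.99 × (61.8/34.8)^0.1321 = 6.99 × 1.0788 = 7.5411 m/s

7.54 m/s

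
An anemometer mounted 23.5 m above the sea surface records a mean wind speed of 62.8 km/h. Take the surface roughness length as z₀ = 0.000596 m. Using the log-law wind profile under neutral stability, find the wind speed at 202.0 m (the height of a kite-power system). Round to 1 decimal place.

Log law: V(z) ∝ ln(z/z₀), so V₂/V₁ = ln(z₂/z₀) / ln(z₁/z₀).
ln(202.0/0.000596) = 12.7335, ln(23.5/0.000596) = 10.5823
V₂ = 62.8 × 12.7335/10.5823 = 62.8 × 1.2033 = 75.5666 km/h

75.6 km/h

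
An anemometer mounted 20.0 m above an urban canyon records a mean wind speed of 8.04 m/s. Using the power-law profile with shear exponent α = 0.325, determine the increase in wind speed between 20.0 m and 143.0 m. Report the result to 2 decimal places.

7.20 m/s

Power law: V₂ = V₁ · (z₂/z₁)^α = 8.04 × (7.1500)^0.325 = 15.2372 m/s
ΔV = 15.2372 − 8.04 = 7.1972 m/s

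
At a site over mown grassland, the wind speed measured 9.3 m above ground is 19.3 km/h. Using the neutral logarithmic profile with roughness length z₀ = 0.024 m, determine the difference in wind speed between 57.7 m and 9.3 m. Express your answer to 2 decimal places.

Log law: V₂ = V₁ · ln(z₂/z₀)/ln(z₁/z₀) = 19.3 × 7.7850/5.9597 = 25.2109 km/h
ΔV = 25.2109 − 19.3 = 5.9109 km/h

5.91 km/h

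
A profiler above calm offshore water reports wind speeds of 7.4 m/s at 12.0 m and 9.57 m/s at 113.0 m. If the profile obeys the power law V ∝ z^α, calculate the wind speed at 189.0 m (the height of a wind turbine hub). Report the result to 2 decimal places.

First find α: α = ln(V₂/V₁)/ln(z₂/z₁) = ln(9.57/7.4)/ln(113.0/12.0) = 0.25715/2.24248 = 0.1147
Extrapolate from 113.0 m to 189.0 m: V₃ = 9.57 × (189.0/113.0)^0.1147 = 9.57 × 1.0608 = 10.1515 m/s

10.15 m/s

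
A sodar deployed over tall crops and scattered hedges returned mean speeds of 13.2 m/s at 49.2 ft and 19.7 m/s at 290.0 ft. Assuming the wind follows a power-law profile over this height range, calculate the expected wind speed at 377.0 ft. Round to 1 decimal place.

20.9 m/s

First find α: α = ln(V₂/V₁)/ln(z₂/z₁) = ln(19.7/13.2)/ln(290.0/49.2) = 0.40040/1.77399 = 0.2257
Extrapolate from 290.0 ft to 377.0 ft: V₃ = 19.7 × (377.0/290.0)^0.2257 = 19.7 × 1.0610 = 20.9018 m/s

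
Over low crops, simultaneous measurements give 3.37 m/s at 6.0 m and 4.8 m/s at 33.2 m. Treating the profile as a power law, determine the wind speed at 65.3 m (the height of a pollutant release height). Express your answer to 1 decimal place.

5.5 m/s

First find α: α = ln(V₂/V₁)/ln(z₂/z₁) = ln(4.8/3.37)/ln(33.2/6.0) = 0.35370/1.71079 = 0.2067
Extrapolate from 33.2 m to 65.3 m: V₃ = 4.8 × (65.3/33.2)^0.2067 = 4.8 × 1.1501 = 5.5205 m/s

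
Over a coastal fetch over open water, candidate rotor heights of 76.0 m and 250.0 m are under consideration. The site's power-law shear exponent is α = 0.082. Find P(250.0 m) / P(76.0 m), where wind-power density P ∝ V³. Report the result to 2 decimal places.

1.34

Speed ratio: V_B/V_A = (z_B/z_A)^α = (250.0/76.0)^0.082 = (3.2895)^0.082 = 1.10257
Power-density ratio: P_B/P_A = (V_B/V_A)³ = (1.10257)³ = 1.34033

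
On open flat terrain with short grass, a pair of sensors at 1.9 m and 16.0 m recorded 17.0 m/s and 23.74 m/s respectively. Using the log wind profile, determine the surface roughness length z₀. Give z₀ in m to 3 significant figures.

Log law: V(z) ∝ ln(z/z₀). With r = V₁/V₂ = 17.0/23.74 = 0.71609,
r · ln(z₂/z₀) = ln(z₁/z₀) ⇒ ln z₀ = (ln z₁ − r·ln z₂)/(1 − r)
ln z₀ = (0.64185 − 0.71609×2.77259) / 0.28391 = -4.7324
z₀ = exp(-4.7324) = 0.008805 m

z₀ ≈ 0.00881 m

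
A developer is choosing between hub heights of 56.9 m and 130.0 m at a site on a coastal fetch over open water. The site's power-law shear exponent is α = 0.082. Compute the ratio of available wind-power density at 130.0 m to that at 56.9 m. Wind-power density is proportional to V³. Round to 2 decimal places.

1.23

Speed ratio: V_B/V_A = (z_B/z_A)^α = (130.0/56.9)^0.082 = (2.2847)^0.082 = 1.07010
Power-density ratio: P_B/P_A = (V_B/V_A)³ = (1.07010)³ = 1.22538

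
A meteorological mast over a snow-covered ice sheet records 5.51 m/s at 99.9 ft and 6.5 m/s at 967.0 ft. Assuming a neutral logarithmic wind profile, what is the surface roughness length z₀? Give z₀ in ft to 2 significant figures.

Log law: V(z) ∝ ln(z/z₀). With r = V₁/V₂ = 5.51/6.5 = 0.84769,
r · ln(z₂/z₀) = ln(z₁/z₀) ⇒ ln z₀ = (ln z₁ − r·ln z₂)/(1 − r)
ln z₀ = (4.60417 − 0.84769×6.87420) / 0.15231 = -8.0300
z₀ = exp(-8.0300) = 0.0003255 ft

z₀ ≈ 0.00033 ft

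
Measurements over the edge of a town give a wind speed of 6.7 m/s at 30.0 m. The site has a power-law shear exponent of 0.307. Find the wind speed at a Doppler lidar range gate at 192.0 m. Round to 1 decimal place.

11.8 m/s

Power-law profile: V₂ = V₁ · (z₂/z₁)^α
V₂ = 6.7 × (192.0/30.0)^0.307 = 6.7 × (6.4000)^0.307
    = 6.7 × 1.7681 = 11.8460 m/s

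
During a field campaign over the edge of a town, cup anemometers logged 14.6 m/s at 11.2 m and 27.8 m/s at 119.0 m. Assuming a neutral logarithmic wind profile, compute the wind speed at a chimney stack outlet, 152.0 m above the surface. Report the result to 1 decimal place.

Log law: V ∝ ln(z/z₀). From the pair, with r = V₁/V₂ = 0.52518,
ln z₀ = (ln z₁ − r·ln z₂)/(1 − r) = (2.4159 − 0.52518×4.7791)/0.47482 = -0.1979 → z₀ = 0.8204 m
V₃ = V₁ · ln(z₃/z₀)/ln(z₁/z₀) = 14.6 × 5.2218/2.6139 = 29.1671 m/s

29.2 m/s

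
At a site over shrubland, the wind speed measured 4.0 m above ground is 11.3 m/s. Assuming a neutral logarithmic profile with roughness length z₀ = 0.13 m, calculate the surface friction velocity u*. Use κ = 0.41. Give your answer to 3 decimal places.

Log law: V(z) = (u*/κ) · ln(z/z₀) ⇒ u* = κ · V / ln(z/z₀)
u* = 0.41 × 11.3 / ln(4.0/0.13) = 0.41 × 11.3 / 3.4265
   = 4.6330 / 3.4265 = 1.3521 m/s

u* ≈ 1.352 m/s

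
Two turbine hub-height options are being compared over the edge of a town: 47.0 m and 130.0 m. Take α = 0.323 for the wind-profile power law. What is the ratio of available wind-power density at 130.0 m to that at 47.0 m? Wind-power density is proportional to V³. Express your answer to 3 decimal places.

2.680

Speed ratio: V_B/V_A = (z_B/z_A)^α = (130.0/47.0)^0.323 = (2.7660)^0.323 = 1.38904
Power-density ratio: P_B/P_A = (V_B/V_A)³ = (1.38904)³ = 2.68008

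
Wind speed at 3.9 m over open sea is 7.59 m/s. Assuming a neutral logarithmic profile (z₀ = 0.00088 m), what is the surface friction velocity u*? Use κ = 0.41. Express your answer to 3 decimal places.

u* ≈ 0.371 m/s

Log law: V(z) = (u*/κ) · ln(z/z₀) ⇒ u* = κ · V / ln(z/z₀)
u* = 0.41 × 7.59 / ln(3.9/0.00088) = 0.41 × 7.59 / 8.3966
   = 3.1119 / 8.3966 = 0.3706 m/s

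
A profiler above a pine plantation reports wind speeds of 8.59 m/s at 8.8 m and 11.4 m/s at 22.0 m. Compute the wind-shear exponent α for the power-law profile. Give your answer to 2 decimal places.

Power law: V₂/V₁ = (z₂/z₁)^α ⇒ α = ln(V₂/V₁) / ln(z₂/z₁)
α = ln(11.4/8.59) / ln(22.0/8.8) = ln(1.3271) / ln(2.5000)
  = 0.28301 / 0.91629 = 0.30887

α ≈ 0.31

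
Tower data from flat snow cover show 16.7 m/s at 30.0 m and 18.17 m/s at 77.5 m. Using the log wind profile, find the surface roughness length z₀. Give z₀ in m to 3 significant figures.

z₀ ≈ 0.000623 m

Log law: V(z) ∝ ln(z/z₀). With r = V₁/V₂ = 16.7/18.17 = 0.91910,
r · ln(z₂/z₀) = ln(z₁/z₀) ⇒ ln z₀ = (ln z₁ − r·ln z₂)/(1 − r)
ln z₀ = (3.40120 − 0.91910×4.35028) / 0.08090 = -7.3809
z₀ = exp(-7.3809) = 0.0006231 m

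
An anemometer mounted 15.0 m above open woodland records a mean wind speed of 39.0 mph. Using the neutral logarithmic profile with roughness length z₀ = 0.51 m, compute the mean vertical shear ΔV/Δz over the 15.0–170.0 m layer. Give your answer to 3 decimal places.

Log law: V₂ = V₁ · ln(z₂/z₀)/ln(z₁/z₀) = 39.0 × 5.8091/3.3814 = 67.0009 mph
ΔV/Δz = (67.0009 − 39.0)/(170.0 − 15.0) = 28.0009/155.0000 = 0.18065 mph/m

0.181 mph/m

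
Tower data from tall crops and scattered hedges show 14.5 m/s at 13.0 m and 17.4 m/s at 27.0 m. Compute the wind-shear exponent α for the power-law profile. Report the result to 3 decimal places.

Power law: V₂/V₁ = (z₂/z₁)^α ⇒ α = ln(V₂/V₁) / ln(z₂/z₁)
α = ln(17.4/14.5) / ln(27.0/13.0) = ln(1.2000) / ln(2.0769)
  = 0.18232 / 0.73089 = 0.24945

α ≈ 0.249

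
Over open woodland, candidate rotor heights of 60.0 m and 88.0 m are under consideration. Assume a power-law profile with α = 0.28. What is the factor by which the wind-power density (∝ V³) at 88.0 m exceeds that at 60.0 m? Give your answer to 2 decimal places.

Speed ratio: V_B/V_A = (z_B/z_A)^α = (88.0/60.0)^0.28 = (1.4667)^0.28 = 1.11320
Power-density ratio: P_B/P_A = (V_B/V_A)³ = (1.11320)³ = 1.37949

1.38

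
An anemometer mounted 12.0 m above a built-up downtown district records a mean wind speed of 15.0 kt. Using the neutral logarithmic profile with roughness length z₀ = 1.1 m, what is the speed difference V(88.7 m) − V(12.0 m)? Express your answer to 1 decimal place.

Log law: V₂ = V₁ · ln(z₂/z₀)/ln(z₁/z₀) = 15.0 × 4.3899/2.3896 = 27.5566 kt
ΔV = 27.5566 − 15.0 = 12.5566 kt

12.6 kt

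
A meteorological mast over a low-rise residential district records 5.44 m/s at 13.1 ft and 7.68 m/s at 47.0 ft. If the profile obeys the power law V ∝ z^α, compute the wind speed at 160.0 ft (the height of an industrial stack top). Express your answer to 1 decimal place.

First find α: α = ln(V₂/V₁)/ln(z₂/z₁) = ln(7.68/5.44)/ln(47.0/13.1) = 0.34484/1.27754 = 0.2699
Extrapolate from 47.0 ft to 160.0 ft: V₃ = 7.68 × (160.0/47.0)^0.2699 = 7.68 × 1.3919 = 10.6898 m/s

10.7 m/s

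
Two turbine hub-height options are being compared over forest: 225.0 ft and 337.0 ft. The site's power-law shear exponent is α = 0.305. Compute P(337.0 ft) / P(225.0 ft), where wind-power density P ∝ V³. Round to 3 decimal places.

Speed ratio: V_B/V_A = (z_B/z_A)^α = (337.0/225.0)^0.305 = (1.4978)^0.305 = 1.13113
Power-density ratio: P_B/P_A = (V_B/V_A)³ = (1.13113)³ = 1.44722

1.447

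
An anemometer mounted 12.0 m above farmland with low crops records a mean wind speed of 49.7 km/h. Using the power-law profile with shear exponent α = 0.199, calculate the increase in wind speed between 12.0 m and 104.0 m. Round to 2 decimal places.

Power law: V₂ = V₁ · (z₂/z₁)^α = 49.7 × (8.6667)^0.199 = 76.3816 km/h
ΔV = 76.3816 − 49.7 = 26.6816 km/h

26.68 km/h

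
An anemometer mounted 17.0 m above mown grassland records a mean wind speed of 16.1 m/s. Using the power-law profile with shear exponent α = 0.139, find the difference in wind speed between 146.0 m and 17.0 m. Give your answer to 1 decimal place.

5.6 m/s

Power law: V₂ = V₁ · (z₂/z₁)^α = 16.1 × (8.5882)^0.139 = 21.7089 m/s
ΔV = 21.7089 − 16.1 = 5.6089 m/s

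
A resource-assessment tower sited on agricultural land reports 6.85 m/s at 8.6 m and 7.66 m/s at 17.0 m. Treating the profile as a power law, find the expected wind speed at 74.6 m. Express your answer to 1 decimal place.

First find α: α = ln(V₂/V₁)/ln(z₂/z₁) = ln(7.66/6.85)/ln(17.0/8.6) = 0.11176/0.68145 = 0.1640
Extrapolate from 17.0 m to 74.6 m: V₃ = 7.66 × (74.6/17.0)^0.1640 = 7.66 × 1.2745 = 9.7627 m/s

9.8 m/s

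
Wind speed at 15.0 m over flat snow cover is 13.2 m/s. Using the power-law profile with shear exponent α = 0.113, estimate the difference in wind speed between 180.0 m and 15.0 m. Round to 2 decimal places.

4.28 m/s

Power law: V₂ = V₁ · (z₂/z₁)^α = 13.2 × (12.0000)^0.113 = 17.4792 m/s
ΔV = 17.4792 − 13.2 = 4.2792 m/s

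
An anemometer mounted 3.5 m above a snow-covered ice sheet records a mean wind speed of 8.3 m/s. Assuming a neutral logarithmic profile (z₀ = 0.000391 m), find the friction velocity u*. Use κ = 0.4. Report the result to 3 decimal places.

u* ≈ 0.365 m/s

Log law: V(z) = (u*/κ) · ln(z/z₀) ⇒ u* = κ · V / ln(z/z₀)
u* = 0.4 × 8.3 / ln(3.5/0.000391) = 0.4 × 8.3 / 9.0996
   = 3.3200 / 9.0996 = 0.3649 m/s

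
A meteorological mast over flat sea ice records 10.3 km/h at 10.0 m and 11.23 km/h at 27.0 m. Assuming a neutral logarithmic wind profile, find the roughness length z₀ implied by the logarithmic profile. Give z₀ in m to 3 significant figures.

Log law: V(z) ∝ ln(z/z₀). With r = V₁/V₂ = 10.3/11.23 = 0.91719,
r · ln(z₂/z₀) = ln(z₁/z₀) ⇒ ln z₀ = (ln z₁ − r·ln z₂)/(1 − r)
ln z₀ = (2.30259 − 0.91719×3.29584) / 0.08281 = -8.6979
z₀ = exp(-8.6979) = 0.0001669 m

z₀ ≈ 0.000167 m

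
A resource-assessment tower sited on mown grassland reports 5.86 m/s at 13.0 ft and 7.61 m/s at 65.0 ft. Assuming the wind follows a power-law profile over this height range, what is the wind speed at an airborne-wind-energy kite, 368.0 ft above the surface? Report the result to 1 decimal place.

First find α: α = ln(V₂/V₁)/ln(z₂/z₁) = ln(7.61/5.86)/ln(65.0/13.0) = 0.26131/1.60944 = 0.1624
Extrapolate from 65.0 ft to 368.0 ft: V₃ = 7.61 × (368.0/65.0)^0.1624 = 7.61 × 1.3251 = 10.0840 m/s

10.1 m/s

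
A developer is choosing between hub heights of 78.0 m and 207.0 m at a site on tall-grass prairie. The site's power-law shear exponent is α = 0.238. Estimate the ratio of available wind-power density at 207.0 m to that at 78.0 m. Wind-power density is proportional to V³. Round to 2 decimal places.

Speed ratio: V_B/V_A = (z_B/z_A)^α = (207.0/78.0)^0.238 = (2.6538)^0.238 = 1.26149
Power-density ratio: P_B/P_A = (V_B/V_A)³ = (1.26149)³ = 2.00746

2.01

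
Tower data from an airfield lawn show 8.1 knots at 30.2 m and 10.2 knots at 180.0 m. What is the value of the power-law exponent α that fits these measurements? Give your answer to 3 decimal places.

Power law: V₂/V₁ = (z₂/z₁)^α ⇒ α = ln(V₂/V₁) / ln(z₂/z₁)
α = ln(10.2/8.1) / ln(180.0/30.2) = ln(1.2593) / ln(5.9603)
  = 0.23052 / 1.78511 = 0.12914

α ≈ 0.129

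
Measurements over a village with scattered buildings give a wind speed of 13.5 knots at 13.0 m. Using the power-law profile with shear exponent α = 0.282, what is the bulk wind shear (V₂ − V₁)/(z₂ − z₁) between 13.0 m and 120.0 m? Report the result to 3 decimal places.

0.110 knots/m

Power law: V₂ = V₁ · (z₂/z₁)^α = 13.5 × (9.2308)^0.282 = 25.2657 knots
ΔV/Δz = (25.2657 − 13.5)/(120.0 − 13.0) = 11.7657/107.0000 = 0.10996 knots/m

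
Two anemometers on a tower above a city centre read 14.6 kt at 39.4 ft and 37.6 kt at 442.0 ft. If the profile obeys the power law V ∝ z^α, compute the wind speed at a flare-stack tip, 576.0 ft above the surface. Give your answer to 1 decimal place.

41.7 kt

First find α: α = ln(V₂/V₁)/ln(z₂/z₁) = ln(37.6/14.6)/ln(442.0/39.4) = 0.94598/2.41754 = 0.3913
Extrapolate from 442.0 ft to 576.0 ft: V₃ = 37.6 × (576.0/442.0)^0.3913 = 37.6 × 1.1092 = 41.7049 kt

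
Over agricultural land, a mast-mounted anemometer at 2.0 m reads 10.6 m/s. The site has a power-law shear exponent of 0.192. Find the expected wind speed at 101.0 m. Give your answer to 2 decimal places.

22.51 m/s

Power-law profile: V₂ = V₁ · (z₂/z₁)^α
V₂ = 10.6 × (101.0/2.0)^0.192 = 10.6 × (50.5000)^0.192
    = 10.6 × 2.1234 = 22.5080 m/s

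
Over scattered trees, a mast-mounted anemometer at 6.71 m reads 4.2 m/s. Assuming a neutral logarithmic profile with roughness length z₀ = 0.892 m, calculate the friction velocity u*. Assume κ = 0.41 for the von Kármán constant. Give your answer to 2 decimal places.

Log law: V(z) = (u*/κ) · ln(z/z₀) ⇒ u* = κ · V / ln(z/z₀)
u* = 0.41 × 4.2 / ln(6.71/0.892) = 0.41 × 4.2 / 2.0179
   = 1.7220 / 2.0179 = 0.8534 m/s

u* ≈ 0.85 m/s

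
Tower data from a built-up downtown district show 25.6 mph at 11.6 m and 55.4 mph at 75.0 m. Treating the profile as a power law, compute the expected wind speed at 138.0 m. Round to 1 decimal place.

71.3 mph

First find α: α = ln(V₂/V₁)/ln(z₂/z₁) = ln(55.4/25.6)/ln(75.0/11.6) = 0.77199/1.86648 = 0.4136
Extrapolate from 75.0 m to 138.0 m: V₃ = 55.4 × (138.0/75.0)^0.4136 = 55.4 × 1.2869 = 71.2918 mph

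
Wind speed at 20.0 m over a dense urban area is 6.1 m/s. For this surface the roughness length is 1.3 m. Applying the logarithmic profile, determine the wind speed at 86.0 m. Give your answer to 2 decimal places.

9.36 m/s

Log law: V(z) ∝ ln(z/z₀), so V₂/V₁ = ln(z₂/z₀) / ln(z₁/z₀).
ln(86.0/1.3) = 4.1920, ln(20.0/1.3) = 2.7334
V₂ = 6.1 × 4.1920/2.7334 = 6.1 × 1.5336 = 9.3552 m/s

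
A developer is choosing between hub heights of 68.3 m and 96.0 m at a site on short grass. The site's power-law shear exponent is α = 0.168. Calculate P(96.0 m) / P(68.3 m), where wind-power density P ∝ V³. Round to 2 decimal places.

Speed ratio: V_B/V_A = (z_B/z_A)^α = (96.0/68.3)^0.168 = (1.4056)^0.168 = 1.05886
Power-density ratio: P_B/P_A = (V_B/V_A)³ = (1.05886)³ = 1.18718

1.19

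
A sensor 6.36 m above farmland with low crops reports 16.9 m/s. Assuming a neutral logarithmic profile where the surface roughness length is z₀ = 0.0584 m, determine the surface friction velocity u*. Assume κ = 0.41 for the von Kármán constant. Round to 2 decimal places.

u* ≈ 1.48 m/s

Log law: V(z) = (u*/κ) · ln(z/z₀) ⇒ u* = κ · V / ln(z/z₀)
u* = 0.41 × 16.9 / ln(6.36/0.0584) = 0.41 × 16.9 / 4.6905
   = 6.9290 / 4.6905 = 1.4773 m/s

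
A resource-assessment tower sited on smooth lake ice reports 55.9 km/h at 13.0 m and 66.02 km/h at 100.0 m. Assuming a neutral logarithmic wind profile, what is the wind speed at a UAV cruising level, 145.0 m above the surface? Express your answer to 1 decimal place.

67.9 km/h

Log law: V ∝ ln(z/z₀). From the pair, with r = V₁/V₂ = 0.84671,
ln z₀ = (ln z₁ − r·ln z₂)/(1 − r) = (2.5649 − 0.84671×4.6052)/0.15329 = -8.7046 → z₀ = 0.0001658 m
V₃ = V₁ · ln(z₃/z₀)/ln(z₁/z₀) = 55.9 × 13.6814/11.2696 = 67.8630 km/h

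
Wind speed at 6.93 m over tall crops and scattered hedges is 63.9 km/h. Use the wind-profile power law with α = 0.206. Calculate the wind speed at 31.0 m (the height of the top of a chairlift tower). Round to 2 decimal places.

87.00 km/h

Power-law profile: V₂ = V₁ · (z₂/z₁)^α
V₂ = 63.9 × (31.0/6.93)^0.206 = 63.9 × (4.4733)^0.206
    = 63.9 × 1.3615 = 87.0022 km/h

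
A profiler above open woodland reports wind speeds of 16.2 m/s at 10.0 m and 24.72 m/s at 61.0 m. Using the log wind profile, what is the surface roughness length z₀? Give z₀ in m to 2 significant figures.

Log law: V(z) ∝ ln(z/z₀). With r = V₁/V₂ = 16.2/24.72 = 0.65534,
r · ln(z₂/z₀) = ln(z₁/z₀) ⇒ ln z₀ = (ln z₁ − r·ln z₂)/(1 − r)
ln z₀ = (2.30259 − 0.65534×4.11087) / 0.34466 = -1.1357
z₀ = exp(-1.1357) = 0.3212 m

z₀ ≈ 0.32 m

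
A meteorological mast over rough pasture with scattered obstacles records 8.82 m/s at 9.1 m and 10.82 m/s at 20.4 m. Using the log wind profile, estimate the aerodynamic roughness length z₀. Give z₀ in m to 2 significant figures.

z₀ ≈ 0.26 m

Log law: V(z) ∝ ln(z/z₀). With r = V₁/V₂ = 8.82/10.82 = 0.81516,
r · ln(z₂/z₀) = ln(z₁/z₀) ⇒ ln z₀ = (ln z₁ − r·ln z₂)/(1 − r)
ln z₀ = (2.20827 − 0.81516×3.01553) / 0.18484 = -1.3517
z₀ = exp(-1.3517) = 0.2588 m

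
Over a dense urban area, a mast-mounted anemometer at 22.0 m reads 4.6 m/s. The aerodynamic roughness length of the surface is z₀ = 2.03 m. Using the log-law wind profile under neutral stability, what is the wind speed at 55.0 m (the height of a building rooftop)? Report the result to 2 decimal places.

Log law: V(z) ∝ ln(z/z₀), so V₂/V₁ = ln(z₂/z₀) / ln(z₁/z₀).
ln(55.0/2.03) = 3.2993, ln(22.0/2.03) = 2.3830
V₂ = 4.6 × 3.2993/2.3830 = 4.6 × 1.3845 = 6.3687 m/s

6.37 m/s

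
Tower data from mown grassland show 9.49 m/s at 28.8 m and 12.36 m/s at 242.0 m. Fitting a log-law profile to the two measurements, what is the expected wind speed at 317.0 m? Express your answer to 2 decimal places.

Log law: V ∝ ln(z/z₀). From the pair, with r = V₁/V₂ = 0.76780,
ln z₀ = (ln z₁ − r·ln z₂)/(1 − r) = (3.3604 − 0.76780×5.4889)/0.23220 = -3.6780 → z₀ = 0.02527 m
V₃ = V₁ · ln(z₃/z₀)/ln(z₁/z₀) = 9.49 × 9.4369/7.0383 = 12.7240 m/s

12.72 m/s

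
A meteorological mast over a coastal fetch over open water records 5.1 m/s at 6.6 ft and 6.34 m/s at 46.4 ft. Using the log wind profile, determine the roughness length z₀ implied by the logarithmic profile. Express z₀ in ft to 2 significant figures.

Log law: V(z) ∝ ln(z/z₀). With r = V₁/V₂ = 5.1/6.34 = 0.80442,
r · ln(z₂/z₀) = ln(z₁/z₀) ⇒ ln z₀ = (ln z₁ − r·ln z₂)/(1 − r)
ln z₀ = (1.88707 − 0.80442×3.83730) / 0.19558 = -6.1340
z₀ = exp(-6.1340) = 0.002168 ft

z₀ ≈ 0.0022 ft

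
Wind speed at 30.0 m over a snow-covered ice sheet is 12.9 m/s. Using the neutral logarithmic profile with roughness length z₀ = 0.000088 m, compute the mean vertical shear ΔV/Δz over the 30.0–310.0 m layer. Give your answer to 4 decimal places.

Log law: V₂ = V₁ · ln(z₂/z₀)/ln(z₁/z₀) = 12.9 × 15.0747/12.7394 = 15.2648 m/s
ΔV/Δz = (15.2648 − 12.9)/(310.0 − 30.0) = 2.3648/280.0000 = 0.00845 m/s/m

0.0084 m/s/m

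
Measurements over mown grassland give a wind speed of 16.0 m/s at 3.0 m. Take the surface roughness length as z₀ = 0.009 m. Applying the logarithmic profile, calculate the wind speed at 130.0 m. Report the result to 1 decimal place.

26.4 m/s

Log law: V(z) ∝ ln(z/z₀), so V₂/V₁ = ln(z₂/z₀) / ln(z₁/z₀).
ln(130.0/0.009) = 9.5781, ln(3.0/0.009) = 5.8091
V₂ = 16.0 × 9.5781/5.8091 = 16.0 × 1.6488 = 26.3807 m/s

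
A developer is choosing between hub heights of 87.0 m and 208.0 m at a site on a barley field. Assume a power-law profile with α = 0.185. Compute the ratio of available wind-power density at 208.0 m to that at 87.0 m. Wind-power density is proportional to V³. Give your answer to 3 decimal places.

Speed ratio: V_B/V_A = (z_B/z_A)^α = (208.0/87.0)^0.185 = (2.3908)^0.185 = 1.17498
Power-density ratio: P_B/P_A = (V_B/V_A)³ = (1.17498)³ = 1.62215

1.622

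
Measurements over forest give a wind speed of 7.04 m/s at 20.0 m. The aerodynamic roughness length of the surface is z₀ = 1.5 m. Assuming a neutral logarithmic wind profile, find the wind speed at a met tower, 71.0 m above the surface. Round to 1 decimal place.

10.5 m/s

Log law: V(z) ∝ ln(z/z₀), so V₂/V₁ = ln(z₂/z₀) / ln(z₁/z₀).
ln(71.0/1.5) = 3.8572, ln(20.0/1.5) = 2.5903
V₂ = 7.04 × 3.8572/2.5903 = 7.04 × 1.4891 = 10.4834 m/s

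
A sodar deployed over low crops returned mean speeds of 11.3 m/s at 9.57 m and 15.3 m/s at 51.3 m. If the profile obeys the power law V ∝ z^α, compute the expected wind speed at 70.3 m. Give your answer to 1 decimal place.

First find α: α = ln(V₂/V₁)/ln(z₂/z₁) = ln(15.3/11.3)/ln(51.3/9.57) = 0.30305/1.67906 = 0.1805
Extrapolate from 51.3 m to 70.3 m: V₃ = 15.3 × (70.3/51.3)^0.1805 = 15.3 × 1.0585 = 16.1953 m/s

16.2 m/s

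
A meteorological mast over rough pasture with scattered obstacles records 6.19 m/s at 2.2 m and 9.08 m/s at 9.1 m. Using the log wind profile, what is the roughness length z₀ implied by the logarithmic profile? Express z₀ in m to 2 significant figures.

z₀ ≈ 0.11 m

Log law: V(z) ∝ ln(z/z₀). With r = V₁/V₂ = 6.19/9.08 = 0.68172,
r · ln(z₂/z₀) = ln(z₁/z₀) ⇒ ln z₀ = (ln z₁ − r·ln z₂)/(1 − r)
ln z₀ = (0.78846 − 0.68172×2.20827) / 0.31828 = -2.2526
z₀ = exp(-2.2526) = 0.1051 m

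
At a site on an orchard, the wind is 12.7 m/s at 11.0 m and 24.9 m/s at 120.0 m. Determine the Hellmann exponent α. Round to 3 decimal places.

Power law: V₂/V₁ = (z₂/z₁)^α ⇒ α = ln(V₂/V₁) / ln(z₂/z₁)
α = ln(24.9/12.7) / ln(120.0/11.0) = ln(1.9606) / ln(10.9091)
  = 0.67327 / 2.38960 = 0.28175

α ≈ 0.282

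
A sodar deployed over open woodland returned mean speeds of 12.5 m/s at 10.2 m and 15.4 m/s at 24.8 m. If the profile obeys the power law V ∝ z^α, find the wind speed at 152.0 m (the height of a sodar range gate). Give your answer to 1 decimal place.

23.6 m/s

First find α: α = ln(V₂/V₁)/ln(z₂/z₁) = ln(15.4/12.5)/ln(24.8/10.2) = 0.20864/0.88846 = 0.2348
Extrapolate from 24.8 m to 152.0 m: V₃ = 15.4 × (152.0/24.8)^0.2348 = 15.4 × 1.5308 = 23.5736 m/s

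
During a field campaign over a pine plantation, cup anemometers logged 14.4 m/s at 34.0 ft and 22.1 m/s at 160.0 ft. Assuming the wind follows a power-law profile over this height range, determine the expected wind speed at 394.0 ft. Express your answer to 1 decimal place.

28.4 m/s

First find α: α = ln(V₂/V₁)/ln(z₂/z₁) = ln(22.1/14.4)/ln(160.0/34.0) = 0.42835/1.54881 = 0.2766
Extrapolate from 160.0 ft to 394.0 ft: V₃ = 22.1 × (394.0/160.0)^0.2766 = 22.1 × 1.2830 = 28.3553 m/s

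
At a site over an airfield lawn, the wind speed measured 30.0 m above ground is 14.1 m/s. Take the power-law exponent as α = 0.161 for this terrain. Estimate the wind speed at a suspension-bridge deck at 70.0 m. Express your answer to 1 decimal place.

16.2 m/s

Power-law profile: V₂ = V₁ · (z₂/z₁)^α
V₂ = 14.1 × (70.0/30.0)^0.161 = 14.1 × (2.3333)^0.161
    = 14.1 × 1.1462 = 16.1608 m/s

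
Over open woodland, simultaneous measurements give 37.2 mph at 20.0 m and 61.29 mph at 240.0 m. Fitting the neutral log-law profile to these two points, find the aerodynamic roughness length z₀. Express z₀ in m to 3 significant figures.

Log law: V(z) ∝ ln(z/z₀). With r = V₁/V₂ = 37.2/61.29 = 0.60695,
r · ln(z₂/z₀) = ln(z₁/z₀) ⇒ ln z₀ = (ln z₁ − r·ln z₂)/(1 − r)
ln z₀ = (2.99573 − 0.60695×5.48064) / 0.39305 = -0.8415
z₀ = exp(-0.8415) = 0.4311 m

z₀ ≈ 0.431 m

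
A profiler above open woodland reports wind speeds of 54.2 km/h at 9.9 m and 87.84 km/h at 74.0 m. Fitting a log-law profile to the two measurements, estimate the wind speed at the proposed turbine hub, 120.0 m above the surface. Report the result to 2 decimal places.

95.92 km/h

Log law: V ∝ ln(z/z₀). From the pair, with r = V₁/V₂ = 0.61703,
ln z₀ = (ln z₁ − r·ln z₂)/(1 − r) = (2.2925 − 0.61703×4.3041)/0.38297 = -0.9484 → z₀ = 0.3874 m
V₃ = V₁ · ln(z₃/z₀)/ln(z₁/z₀) = 54.2 × 5.7359/3.2409 = 95.9246 km/h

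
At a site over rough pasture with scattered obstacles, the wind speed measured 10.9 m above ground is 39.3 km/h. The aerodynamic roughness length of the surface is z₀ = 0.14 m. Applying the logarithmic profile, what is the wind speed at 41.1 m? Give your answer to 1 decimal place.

51.3 km/h

Log law: V(z) ∝ ln(z/z₀), so V₂/V₁ = ln(z₂/z₀) / ln(z₁/z₀).
ln(41.1/0.14) = 5.6821, ln(10.9/0.14) = 4.3549
V₂ = 39.3 × 5.6821/4.3549 = 39.3 × 1.3048 = 51.2776 km/h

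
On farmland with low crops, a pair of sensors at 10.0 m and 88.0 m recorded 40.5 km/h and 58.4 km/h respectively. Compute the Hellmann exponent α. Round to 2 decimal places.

α ≈ 0.17

Power law: V₂/V₁ = (z₂/z₁)^α ⇒ α = ln(V₂/V₁) / ln(z₂/z₁)
α = ln(58.4/40.5) / ln(88.0/10.0) = ln(1.4420) / ln(8.8000)
  = 0.36601 / 2.17475 = 0.16830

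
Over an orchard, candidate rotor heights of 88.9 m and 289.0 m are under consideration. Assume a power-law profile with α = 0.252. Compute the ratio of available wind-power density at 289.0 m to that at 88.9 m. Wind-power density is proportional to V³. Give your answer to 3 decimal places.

2.438

Speed ratio: V_B/V_A = (z_B/z_A)^α = (289.0/88.9)^0.252 = (3.2508)^0.252 = 1.34593
Power-density ratio: P_B/P_A = (V_B/V_A)³ = (1.34593)³ = 2.43820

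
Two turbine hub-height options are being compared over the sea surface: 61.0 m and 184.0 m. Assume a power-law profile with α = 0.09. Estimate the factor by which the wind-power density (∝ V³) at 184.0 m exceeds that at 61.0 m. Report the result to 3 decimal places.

1.347

Speed ratio: V_B/V_A = (z_B/z_A)^α = (184.0/61.0)^0.09 = (3.0164)^0.09 = 1.10447
Power-density ratio: P_B/P_A = (V_B/V_A)³ = (1.10447)³ = 1.34729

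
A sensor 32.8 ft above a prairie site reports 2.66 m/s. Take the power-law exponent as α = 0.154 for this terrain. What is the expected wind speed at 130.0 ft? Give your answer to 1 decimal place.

3.3 m/s

Power-law profile: V₂ = V₁ · (z₂/z₁)^α
V₂ = 2.66 × (130.0/32.8)^0.154 = 2.66 × (3.9634)^0.154
    = 2.66 × 1.2362 = 3.2884 m/s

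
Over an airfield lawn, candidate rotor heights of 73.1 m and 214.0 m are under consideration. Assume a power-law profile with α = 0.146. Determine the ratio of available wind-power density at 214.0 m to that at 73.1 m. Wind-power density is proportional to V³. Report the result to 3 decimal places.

1.601

Speed ratio: V_B/V_A = (z_B/z_A)^α = (214.0/73.1)^0.146 = (2.9275)^0.146 = 1.16979
Power-density ratio: P_B/P_A = (V_B/V_A)³ = (1.16979)³ = 1.60076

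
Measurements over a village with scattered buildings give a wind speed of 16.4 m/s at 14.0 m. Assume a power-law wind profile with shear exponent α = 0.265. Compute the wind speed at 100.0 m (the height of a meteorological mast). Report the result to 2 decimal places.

27.61 m/s

Power-law profile: V₂ = V₁ · (z₂/z₁)^α
V₂ = 16.4 × (100.0/14.0)^0.265 = 16.4 × (7.1429)^0.265
    = 16.4 × 1.6837 = 27.6134 m/s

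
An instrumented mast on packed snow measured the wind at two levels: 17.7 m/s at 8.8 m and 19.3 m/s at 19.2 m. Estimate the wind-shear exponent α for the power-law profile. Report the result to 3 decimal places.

α ≈ 0.111

Power law: V₂/V₁ = (z₂/z₁)^α ⇒ α = ln(V₂/V₁) / ln(z₂/z₁)
α = ln(19.3/17.7) / ln(19.2/8.8) = ln(1.0904) / ln(2.1818)
  = 0.08654 / 0.78016 = 0.11093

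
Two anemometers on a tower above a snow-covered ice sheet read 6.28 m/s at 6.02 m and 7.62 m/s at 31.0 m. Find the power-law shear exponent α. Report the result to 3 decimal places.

Power law: V₂/V₁ = (z₂/z₁)^α ⇒ α = ln(V₂/V₁) / ln(z₂/z₁)
α = ln(7.62/6.28) / ln(31.0/6.02) = ln(1.2134) / ln(5.1495)
  = 0.19341 / 1.63890 = 0.11801

α ≈ 0.118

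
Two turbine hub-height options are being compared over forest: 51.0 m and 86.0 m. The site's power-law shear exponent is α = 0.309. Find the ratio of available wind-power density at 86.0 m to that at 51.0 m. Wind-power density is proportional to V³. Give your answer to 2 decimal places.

1.62

Speed ratio: V_B/V_A = (z_B/z_A)^α = (86.0/51.0)^0.309 = (1.6863)^0.309 = 1.17522
Power-density ratio: P_B/P_A = (V_B/V_A)³ = (1.17522)³ = 1.62316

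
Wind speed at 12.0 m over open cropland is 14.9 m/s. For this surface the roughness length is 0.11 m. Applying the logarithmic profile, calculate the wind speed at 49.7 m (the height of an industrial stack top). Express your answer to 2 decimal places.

Log law: V(z) ∝ ln(z/z₀), so V₂/V₁ = ln(z₂/z₀) / ln(z₁/z₀).
ln(49.7/0.11) = 6.1133, ln(12.0/0.11) = 4.6922
V₂ = 14.9 × 6.1133/4.6922 = 14.9 × 1.3029 = 19.4127 m/s

19.41 m/s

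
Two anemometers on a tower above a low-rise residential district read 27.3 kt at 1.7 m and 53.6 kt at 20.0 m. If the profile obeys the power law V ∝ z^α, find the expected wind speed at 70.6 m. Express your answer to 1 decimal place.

First find α: α = ln(V₂/V₁)/ln(z₂/z₁) = ln(53.6/27.3)/ln(20.0/1.7) = 0.67466/2.46510 = 0.2737
Extrapolate from 20.0 m to 70.6 m: V₃ = 53.6 × (70.6/20.0)^0.2737 = 53.6 × 1.4123 = 75.6977 kt

75.7 kt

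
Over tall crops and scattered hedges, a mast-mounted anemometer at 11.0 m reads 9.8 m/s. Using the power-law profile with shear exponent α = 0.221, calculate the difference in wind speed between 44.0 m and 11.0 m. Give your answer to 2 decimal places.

Power law: V₂ = V₁ · (z₂/z₁)^α = 9.8 × (4.0000)^0.221 = 13.3132 m/s
ΔV = 13.3132 − 9.8 = 3.5132 m/s

3.51 m/s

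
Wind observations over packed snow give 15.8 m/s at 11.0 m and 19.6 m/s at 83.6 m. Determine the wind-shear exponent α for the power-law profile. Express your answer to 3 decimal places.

Power law: V₂/V₁ = (z₂/z₁)^α ⇒ α = ln(V₂/V₁) / ln(z₂/z₁)
α = ln(19.6/15.8) / ln(83.6/11.0) = ln(1.2405) / ln(7.6000)
  = 0.21552 / 2.02815 = 0.10626

α ≈ 0.106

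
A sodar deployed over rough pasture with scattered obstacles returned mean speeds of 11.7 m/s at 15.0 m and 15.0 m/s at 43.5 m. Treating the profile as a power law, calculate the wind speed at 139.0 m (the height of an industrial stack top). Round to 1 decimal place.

First find α: α = ln(V₂/V₁)/ln(z₂/z₁) = ln(15.0/11.7)/ln(43.5/15.0) = 0.24846/1.06471 = 0.2334
Extrapolate from 43.5 m to 139.0 m: V₃ = 15.0 × (139.0/43.5)^0.2334 = 15.0 × 1.3114 = 19.6711 m/s

19.7 m/s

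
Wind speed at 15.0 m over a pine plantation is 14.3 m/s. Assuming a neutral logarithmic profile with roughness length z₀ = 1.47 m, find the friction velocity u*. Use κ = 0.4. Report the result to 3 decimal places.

u* ≈ 2.463 m/s

Log law: V(z) = (u*/κ) · ln(z/z₀) ⇒ u* = κ · V / ln(z/z₀)
u* = 0.4 × 14.3 / ln(15.0/1.47) = 0.4 × 14.3 / 2.3228
   = 5.7200 / 2.3228 = 2.4626 m/s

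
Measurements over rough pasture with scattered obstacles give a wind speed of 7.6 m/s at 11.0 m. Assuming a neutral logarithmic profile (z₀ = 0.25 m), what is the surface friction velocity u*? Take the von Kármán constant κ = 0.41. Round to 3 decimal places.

u* ≈ 0.823 m/s

Log law: V(z) = (u*/κ) · ln(z/z₀) ⇒ u* = κ · V / ln(z/z₀)
u* = 0.41 × 7.6 / ln(11.0/0.25) = 0.41 × 7.6 / 3.7842
   = 3.1160 / 3.7842 = 0.8234 m/s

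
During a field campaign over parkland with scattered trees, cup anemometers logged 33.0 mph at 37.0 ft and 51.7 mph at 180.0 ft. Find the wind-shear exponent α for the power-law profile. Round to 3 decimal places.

Power law: V₂/V₁ = (z₂/z₁)^α ⇒ α = ln(V₂/V₁) / ln(z₂/z₁)
α = ln(51.7/33.0) / ln(180.0/37.0) = ln(1.5667) / ln(4.8649)
  = 0.44895 / 1.58204 = 0.28378

α ≈ 0.284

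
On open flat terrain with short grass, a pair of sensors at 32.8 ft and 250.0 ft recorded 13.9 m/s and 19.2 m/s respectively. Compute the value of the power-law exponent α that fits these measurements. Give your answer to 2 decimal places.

α ≈ 0.16

Power law: V₂/V₁ = (z₂/z₁)^α ⇒ α = ln(V₂/V₁) / ln(z₂/z₁)
α = ln(19.2/13.9) / ln(250.0/32.8) = ln(1.3813) / ln(7.6220)
  = 0.32302 / 2.03103 = 0.15904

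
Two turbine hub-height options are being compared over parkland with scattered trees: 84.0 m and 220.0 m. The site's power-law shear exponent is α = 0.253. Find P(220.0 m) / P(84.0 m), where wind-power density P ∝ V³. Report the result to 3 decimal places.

2.077

Speed ratio: V_B/V_A = (z_B/z_A)^α = (220.0/84.0)^0.253 = (2.6190)^0.253 = 1.27582
Power-density ratio: P_B/P_A = (V_B/V_A)³ = (1.27582)³ = 2.07669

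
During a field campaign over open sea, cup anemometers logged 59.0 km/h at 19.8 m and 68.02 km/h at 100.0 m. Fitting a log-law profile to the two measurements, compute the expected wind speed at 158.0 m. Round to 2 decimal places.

Log law: V ∝ ln(z/z₀). From the pair, with r = V₁/V₂ = 0.86739,
ln z₀ = (ln z₁ − r·ln z₂)/(1 − r) = (2.9857 − 0.86739×4.6052)/0.13261 = -7.6074 → z₀ = 0.0004968 m
V₃ = V₁ · ln(z₃/z₀)/ln(z₁/z₀) = 59.0 × 12.6700/10.5931 = 70.5677 km/h

70.57 km/h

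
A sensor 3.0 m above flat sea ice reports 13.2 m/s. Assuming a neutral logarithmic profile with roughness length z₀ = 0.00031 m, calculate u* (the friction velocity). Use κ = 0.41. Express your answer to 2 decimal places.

Log law: V(z) = (u*/κ) · ln(z/z₀) ⇒ u* = κ · V / ln(z/z₀)
u* = 0.41 × 13.2 / ln(3.0/0.00031) = 0.41 × 13.2 / 9.1776
   = 5.4120 / 9.1776 = 0.5897 m/s

u* ≈ 0.59 m/s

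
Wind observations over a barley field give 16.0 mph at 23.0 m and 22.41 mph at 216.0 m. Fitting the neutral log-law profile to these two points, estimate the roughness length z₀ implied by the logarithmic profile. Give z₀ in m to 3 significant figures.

Log law: V(z) ∝ ln(z/z₀). With r = V₁/V₂ = 16.0/22.41 = 0.71397,
r · ln(z₂/z₀) = ln(z₁/z₀) ⇒ ln z₀ = (ln z₁ − r·ln z₂)/(1 − r)
ln z₀ = (3.13549 − 0.71397×5.37528) / 0.28603 = -2.4552
z₀ = exp(-2.4552) = 0.08584 m

z₀ ≈ 0.0858 m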